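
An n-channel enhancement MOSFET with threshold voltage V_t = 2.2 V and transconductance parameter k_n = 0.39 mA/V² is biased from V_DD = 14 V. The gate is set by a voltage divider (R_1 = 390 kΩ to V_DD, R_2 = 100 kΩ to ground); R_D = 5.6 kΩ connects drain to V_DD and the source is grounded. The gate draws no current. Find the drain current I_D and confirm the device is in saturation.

V_G = V_DD·R_2/(R_1+R_2) = 14×100/490 = 2.86 V. With the source grounded, V_GS = V_G = 2.86 V.
Assume saturation: I_D = (k_n/2)(V_GS − V_t)² = (0.39/2)×(2.86 − 2.2)² = 0.195×0.657² = 0.0842 mA.
V_DS = V_DD − I_D·R_D = 14 − 0.0842×5.6 = 13.5 V.
Saturation requires V_DS ≥ V_GS − V_t = 0.657 V; 13.5 ≥ 0.657 ✓.

I_D ≈ 0.084 mA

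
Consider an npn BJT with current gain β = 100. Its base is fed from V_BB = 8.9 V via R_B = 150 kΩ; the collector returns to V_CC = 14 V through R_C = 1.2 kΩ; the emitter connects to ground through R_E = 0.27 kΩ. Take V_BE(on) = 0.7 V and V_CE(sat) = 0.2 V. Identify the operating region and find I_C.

Assume active. Base-emitter loop: I_B = (V_BB − V_BE)/(R_B + (β+1)R_E) = (8.9 − 0.7)/(150 + 101×0.27) = 0.0463 mA.
I_C = β·I_B = 100×0.0463 = 4.63 mA.
V_CE = V_CC − I_C·R_C − I_E·R_E = 14 − 4.63×1.2 − 4.67×0.27 = 7.19 V > V_CE(sat), so the active-region assumption holds.

active; I_C ≈ 4.6 mA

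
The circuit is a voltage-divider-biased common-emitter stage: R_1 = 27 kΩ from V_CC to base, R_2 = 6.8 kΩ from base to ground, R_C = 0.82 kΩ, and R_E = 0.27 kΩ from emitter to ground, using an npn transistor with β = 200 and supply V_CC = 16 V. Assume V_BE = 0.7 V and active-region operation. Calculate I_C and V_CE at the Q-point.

I_C ≈ 8.4 mA, V_CE ≈ 6.8 V

Thevenize the base divider: V_Th = V_CC·R_2/(R_1+R_2) = 16×6.8/33.8 = 3.22 V, R_Th = R_1‖R_2 = 5.43 kΩ.
Base-emitter loop: V_Th = I_B·R_Th + V_BE + (β+1)I_B·R_E, so I_B = (3.22 − 0.7) / (5.43 + 201×0.27) = 0.0422 mA.
I_C = β·I_B = 200×0.0422 = 8.44 mA, and I_E = (β+1)I_B = 8.48 mA.
V_CE = V_CC − I_C·R_C − I_E·R_E = 16 − 8.44×0.82 − 8.48×0.27 = 6.79 V.
V_CE = 6.79 V > 0.2 V confirms active-region operation.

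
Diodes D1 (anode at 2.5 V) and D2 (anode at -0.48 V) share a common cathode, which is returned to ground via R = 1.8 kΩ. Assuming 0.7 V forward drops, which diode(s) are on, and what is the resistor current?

Assume both conduct. Then node N would need to be at both 2.5−0.7 = 1.8 V and -0.48−0.7 = -1.18 V, which is impossible.
Assume only D1 conducts: V_N = 2.5 − 0.7 = 1.8 V, so I_R = 1.8/1.8 = 1 mA.
Check D2: its anode-to-cathode voltage is -0.48 − 1.8 = -2.28 V < 0.7 V, so it is off. The assumption is consistent.

Only D1 conducts; I_R ≈ 1 mA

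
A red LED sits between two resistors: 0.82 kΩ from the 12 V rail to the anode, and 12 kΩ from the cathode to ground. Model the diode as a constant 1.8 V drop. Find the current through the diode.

I ≈ 0.8 mA

The two resistors are in series with the diode, so KVL gives 12 = I·0.82 + 1.8 + I·12.
I = (12 − 1.8) / (0.82 + 12) kΩ = 10.2 / 12.8 = 0.796 mA.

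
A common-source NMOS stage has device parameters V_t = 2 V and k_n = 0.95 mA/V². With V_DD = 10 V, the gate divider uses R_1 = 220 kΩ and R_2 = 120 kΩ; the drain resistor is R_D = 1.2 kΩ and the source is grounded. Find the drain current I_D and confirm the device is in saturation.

I_D ≈ 1.1 mA

V_G = V_DD·R_2/(R_1+R_2) = 10×120/340 = 3.53 V. With the source grounded, V_GS = V_G = 3.53 V.
Assume saturation: I_D = (k_n/2)(V_GS − V_t)² = (0.95/2)×(3.53 − 2)² = 0.475×1.53² = 1.11 mA.
V_DS = V_DD − I_D·R_D = 10 − 1.11×1.2 = 8.67 V.
Saturation requires V_DS ≥ V_GS − V_t = 1.53 V; 8.67 ≥ 1.53 ✓.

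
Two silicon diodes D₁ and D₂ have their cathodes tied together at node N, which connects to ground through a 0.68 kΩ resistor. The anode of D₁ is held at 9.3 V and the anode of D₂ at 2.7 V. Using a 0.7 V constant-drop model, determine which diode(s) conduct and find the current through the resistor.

Assume both conduct. Then node N would need to be at both 9.3−0.7 = 8.6 V and 2.7−0.7 = 2 V, which is impossible.
Assume only D₁ conducts: V_N = 9.3 − 0.7 = 8.6 V, so I_R = 8.6/0.68 = 12.6 mA.
Check D₂: its anode-to-cathode voltage is 2.7 − 8.6 = -5.9 V < 0.7 V, so it is off. The assumption is consistent.

Only D₁ conducts; I_R ≈ 13 mA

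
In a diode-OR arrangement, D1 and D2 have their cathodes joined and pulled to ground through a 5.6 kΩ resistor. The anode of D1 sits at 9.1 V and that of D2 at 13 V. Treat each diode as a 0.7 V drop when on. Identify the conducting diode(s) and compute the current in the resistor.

Only D2 conducts; I_R ≈ 2.2 mA

Assume both conduct. Then node N would need to be at both 9.1−0.7 = 8.4 V and 13−0.7 = 12.3 V, which is impossible.
Assume only D2 conducts: V_N = 13 − 0.7 = 12.3 V, so I_R = 12.3/5.6 = 2.2 mA.
Check D1: its anode-to-cathode voltage is 9.1 − 12.3 = -3.2 V < 0.7 V, so it is off. The assumption is consistent.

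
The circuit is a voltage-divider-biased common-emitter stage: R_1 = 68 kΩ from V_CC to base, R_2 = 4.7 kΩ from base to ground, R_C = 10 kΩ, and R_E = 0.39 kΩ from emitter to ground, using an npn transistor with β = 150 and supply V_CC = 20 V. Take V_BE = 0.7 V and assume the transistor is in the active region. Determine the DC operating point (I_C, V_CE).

I_C ≈ 1.4 mA, V_CE ≈ 5.4 V

Thevenize the base divider: V_Th = V_CC·R_2/(R_1+R_2) = 20×4.7/72.7 = 1.29 V, R_Th = R_1‖R_2 = 4.4 kΩ.
Base-emitter loop: V_Th = I_B·R_Th + V_BE + (β+1)I_B·R_E, so I_B = (1.29 − 0.7) / (4.4 + 151×0.39) = 0.00937 mA.
I_C = β·I_B = 150×0.00937 = 1.41 mA, and I_E = (β+1)I_B = 1.41 mA.
V_CE = V_CC − I_C·R_C − I_E·R_E = 20 − 1.41×10 − 1.41×0.39 = 5.39 V.
V_CE = 5.39 V > 0.2 V confirms active-region operation.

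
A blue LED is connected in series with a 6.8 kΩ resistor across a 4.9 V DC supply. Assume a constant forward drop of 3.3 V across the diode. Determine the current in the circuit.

I ≈ 0.24 mA

KVL around the loop: 4.9 = V_D + I·R = 3.3 + I × 6.8 kΩ.
So I = (4.9 − 3.3) / 6.8 kΩ = 1.6 / 6.8 = 0.235 mA.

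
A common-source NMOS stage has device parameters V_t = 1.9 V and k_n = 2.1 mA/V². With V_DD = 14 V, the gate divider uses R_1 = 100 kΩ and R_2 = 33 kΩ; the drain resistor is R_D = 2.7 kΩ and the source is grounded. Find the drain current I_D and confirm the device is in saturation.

V_G = V_DD·R_2/(R_1+R_2) = 14×33/133 = 3.47 V. With the source grounded, V_GS = V_G = 3.47 V.
Assume saturation: I_D = (k_n/2)(V_GS − V_t)² = (2.1/2)×(3.47 − 1.9)² = 1.05×1.57² = 2.6 mA.
V_DS = V_DD − I_D·R_D = 14 − 2.6×2.7 = 6.98 V.
Saturation requires V_DS ≥ V_GS − V_t = 1.57 V; 6.98 ≥ 1.57 ✓.

I_D ≈ 2.6 mA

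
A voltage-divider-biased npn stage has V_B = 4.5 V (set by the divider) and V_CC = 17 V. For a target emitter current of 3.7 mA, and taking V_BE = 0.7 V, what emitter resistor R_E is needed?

R_E ≈ 1 kΩ

V_E = V_B − V_BE = 4.5 − 0.7 = 3.8 V.
R_E = V_E / I_E = 3.8 / 3.7 = 1.03 kΩ.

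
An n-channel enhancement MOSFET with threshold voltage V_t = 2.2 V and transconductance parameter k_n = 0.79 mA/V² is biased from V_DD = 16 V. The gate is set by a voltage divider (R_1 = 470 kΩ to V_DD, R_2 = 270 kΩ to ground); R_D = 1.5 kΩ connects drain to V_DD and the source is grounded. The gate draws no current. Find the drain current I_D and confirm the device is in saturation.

V_G = V_DD·R_2/(R_1+R_2) = 16×270/740 = 5.84 V. With the source grounded, V_GS = V_G = 5.84 V.
Assume saturation: I_D = (k_n/2)(V_GS − V_t)² = (0.79/2)×(5.84 − 2.2)² = 0.395×3.64² = 5.23 mA.
V_DS = V_DD − I_D·R_D = 16 − 5.23×1.5 = 8.16 V.
Saturation requires V_DS ≥ V_GS − V_t = 3.64 V; 8.16 ≥ 3.64 ✓.

I_D ≈ 5.2 mA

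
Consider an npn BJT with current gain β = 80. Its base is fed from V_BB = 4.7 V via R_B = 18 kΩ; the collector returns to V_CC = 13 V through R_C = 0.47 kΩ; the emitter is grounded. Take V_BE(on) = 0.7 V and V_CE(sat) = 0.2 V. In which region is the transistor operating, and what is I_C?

active; I_C ≈ 18 mA

Assume active. Base-emitter loop: I_B = (V_BB − V_BE)/R_B = (4.7 − 0.7)/18 = 0.222 mA.
I_C = β·I_B = 80×0.222 = 17.8 mA.
V_CE = V_CC − I_C·R_C = 13 − 17.8×0.47 = 4.64 V > V_CE(sat), so the active-region assumption holds.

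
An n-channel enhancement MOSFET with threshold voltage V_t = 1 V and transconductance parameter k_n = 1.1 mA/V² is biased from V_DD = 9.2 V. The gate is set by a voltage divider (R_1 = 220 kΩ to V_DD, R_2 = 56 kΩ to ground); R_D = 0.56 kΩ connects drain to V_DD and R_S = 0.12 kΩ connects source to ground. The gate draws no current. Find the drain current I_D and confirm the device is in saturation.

V_G = V_DD·R_2/(R_1+R_2) = 9.2×56/276 = 1.87 V.
Assume saturation: I_D = (k_n/2)(V_GS − V_t)² with V_GS = V_G − I_D·R_S = 1.87 − 0.12·I_D.
Substituting gives 0.00792·I_D² − 1.11·I_D + 0.413 = 0, with roots I_D = 0.372 or 140 mA.
The root I_D = 140 mA gives V_GS = -15 V ≤ V_t, so take I_D = 0.372 mA.
Then V_GS = 1.82 V and V_DS = V_DD − I_D(R_D+R_S) = 9.2 − 0.372×0.68 = 8.95 V.
Saturation requires V_DS ≥ V_GS − V_t = 0.822 V; 8.95 ≥ 0.822 ✓.

I_D ≈ 0.37 mA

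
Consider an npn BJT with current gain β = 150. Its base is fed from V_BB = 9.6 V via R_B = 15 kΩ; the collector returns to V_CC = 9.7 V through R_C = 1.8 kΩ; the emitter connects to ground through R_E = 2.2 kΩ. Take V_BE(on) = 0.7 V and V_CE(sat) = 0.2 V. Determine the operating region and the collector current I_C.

saturation; I_C ≈ 2.2 mA

Assume active: I_B = (9.6 − 0.7)/(15 + 151×2.2) = 0.0256 mA, I_C = β·I_B = 3.85 mA.
Then V_CE = 9.7 − 3.85×1.8 − 3.87×2.2 = -5.74 V < 0.2 V — the active assumption fails.
Re-solve with V_CE = 0.2 V. KCL at the emitter: V_E/R_E = (V_BB−0.7−V_E)/R_B + (V_CC−0.2−V_E)/R_C, giving V_E = 5.45 V.
I_C = (V_CC − 0.2 − V_E)/R_C = (9.5 − 5.45)/1.8 = 2.25 mA.
Check: I_B = (8.9 − 5.45)/15 = 0.23 mA, and β·I_B = 34.5 mA > I_C, confirming saturation.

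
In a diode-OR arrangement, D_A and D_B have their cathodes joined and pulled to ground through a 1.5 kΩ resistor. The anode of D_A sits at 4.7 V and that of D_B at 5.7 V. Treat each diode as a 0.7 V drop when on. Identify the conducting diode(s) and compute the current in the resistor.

Only D_B conducts; I_R ≈ 3.3 mA

Assume both conduct. Then node N would need to be at both 4.7−0.7 = 4 V and 5.7−0.7 = 5 V, which is impossible.
Assume only D_B conducts: V_N = 5.7 − 0.7 = 5 V, so I_R = 5/1.5 = 3.33 mA.
Check D_A: its anode-to-cathode voltage is 4.7 − 5 = -0.3 V < 0.7 V, so it is off. The assumption is consistent.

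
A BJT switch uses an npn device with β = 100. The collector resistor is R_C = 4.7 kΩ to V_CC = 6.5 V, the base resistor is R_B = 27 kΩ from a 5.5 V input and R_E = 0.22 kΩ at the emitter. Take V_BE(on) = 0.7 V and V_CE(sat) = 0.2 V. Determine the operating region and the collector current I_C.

Assume active: I_B = (5.5 − 0.7)/(27 + 101×0.22) = 0.0975 mA, I_C = β·I_B = 9.75 mA.
Then V_CE = 6.5 − 9.75×4.7 − 9.85×0.22 = -41.5 V < 0.2 V — the active assumption fails.
Re-solve with V_CE = 0.2 V. KCL at the emitter: V_E/R_E = (V_BB−0.7−V_E)/R_B + (V_CC−0.2−V_E)/R_C, giving V_E = 0.317 V.
I_C = (V_CC − 0.2 − V_E)/R_C = (6.3 − 0.317)/4.7 = 1.27 mA.
Check: I_B = (4.8 − 0.317)/27 = 0.166 mA, and β·I_B = 16.6 mA > I_C, confirming saturation.

saturation; I_C ≈ 1.3 mA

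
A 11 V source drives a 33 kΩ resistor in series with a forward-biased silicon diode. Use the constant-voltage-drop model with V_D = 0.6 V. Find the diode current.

KVL around the loop: 11 = V_D + I·R = 0.6 + I × 33 kΩ.
So I = (11 − 0.6) / 33 kΩ = 10.4 / 33 = 0.315 mA.

I ≈ 0.32 mA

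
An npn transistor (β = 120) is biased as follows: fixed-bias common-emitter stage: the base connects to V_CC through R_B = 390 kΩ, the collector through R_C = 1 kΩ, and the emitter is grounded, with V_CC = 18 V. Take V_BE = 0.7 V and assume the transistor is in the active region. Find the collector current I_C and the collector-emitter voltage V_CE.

Base loop: V_CC = I_B·R_B + V_BE, so I_B = (18 − 0.7)/390 kΩ = 0.0444 mA.
In the active region I_C = β·I_B = 120 × 0.0444 = 5.32 mA.
Collector loop: V_CE = V_CC − I_C·R_C = 18 − 5.32×1 = 12.7 V.
Since V_CE = 12.7 V > V_CE(sat) ≈ 0.2 V, the transistor is in the active region as assumed.

I_C ≈ 5.3 mA, V_CE ≈ 13 V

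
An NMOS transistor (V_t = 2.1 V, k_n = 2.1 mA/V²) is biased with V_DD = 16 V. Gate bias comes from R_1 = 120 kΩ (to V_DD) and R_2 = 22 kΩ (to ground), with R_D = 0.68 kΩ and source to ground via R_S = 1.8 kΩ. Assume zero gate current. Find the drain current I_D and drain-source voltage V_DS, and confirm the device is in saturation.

V_G = V_DD·R_2/(R_1+R_2) = 16×22/142 = 2.48 V.
Assume saturation: I_D = (k_n/2)(V_GS − V_t)² with V_GS = V_G − I_D·R_S = 2.48 − 1.8·I_D.
Substituting gives 3.4·I_D² − 2.43·I_D + 0.151 = 0, with roots I_D = 0.0685 or 0.646 mA.
The root I_D = 0.646 mA gives V_GS = 1.32 V ≤ V_t, so take I_D = 0.0685 mA.
Then V_GS = 2.36 V and V_DS = V_DD − I_D(R_D+R_S) = 16 − 0.0685×2.48 = 15.8 V.
Saturation requires V_DS ≥ V_GS − V_t = 0.255 V; 15.8 ≥ 0.255 ✓.

I_D ≈ 0.069 mA, V_DS ≈ 16 V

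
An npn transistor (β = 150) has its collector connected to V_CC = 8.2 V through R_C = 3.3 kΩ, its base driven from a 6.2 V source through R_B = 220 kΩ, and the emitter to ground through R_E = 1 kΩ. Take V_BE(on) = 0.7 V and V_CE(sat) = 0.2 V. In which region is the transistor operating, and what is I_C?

saturation; I_C ≈ 1.9 mA

Assume active: I_B = (6.2 − 0.7)/(220 + 151×1) = 0.0148 mA, I_C = β·I_B = 2.22 mA.
Then V_CE = 8.2 − 2.22×3.3 − 2.24×1 = -1.38 V < 0.2 V — the active assumption fails.
Re-solve with V_CE = 0.2 V. KCL at the emitter: V_E/R_E = (V_BB−0.7−V_E)/R_B + (V_CC−0.2−V_E)/R_C, giving V_E = 1.87 V.
I_C = (V_CC − 0.2 − V_E)/R_C = (8 − 1.87)/3.3 = 1.86 mA.
Check: I_B = (5.5 − 1.87)/220 = 0.0165 mA, and β·I_B = 2.47 mA > I_C, confirming saturation.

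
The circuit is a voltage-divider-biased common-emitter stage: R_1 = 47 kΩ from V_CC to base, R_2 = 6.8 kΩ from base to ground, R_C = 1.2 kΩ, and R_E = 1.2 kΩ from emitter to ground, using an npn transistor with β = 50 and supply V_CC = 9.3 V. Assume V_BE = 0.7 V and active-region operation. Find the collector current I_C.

Thevenize the base divider: V_Th = V_CC·R_2/(R_1+R_2) = 9.3×6.8/53.8 = 1.18 V, R_Th = R_1‖R_2 = 5.94 kΩ.
Base-emitter loop: V_Th = I_B·R_Th + V_BE + (β+1)I_B·R_E, so I_B = (1.18 − 0.7) / (5.94 + 51×1.2) = 0.00708 mA.
I_C = β·I_B = 50×0.00708 = 0.354 mA, and I_E = (β+1)I_B = 0.361 mA.
V_CE = V_CC − I_C·R_C − I_E·R_E = 9.3 − 0.354×1.2 − 0.361×1.2 = 8.44 V.
V_CE = 8.44 V > 0.2 V confirms active-region operation.

I_C ≈ 0.35 mA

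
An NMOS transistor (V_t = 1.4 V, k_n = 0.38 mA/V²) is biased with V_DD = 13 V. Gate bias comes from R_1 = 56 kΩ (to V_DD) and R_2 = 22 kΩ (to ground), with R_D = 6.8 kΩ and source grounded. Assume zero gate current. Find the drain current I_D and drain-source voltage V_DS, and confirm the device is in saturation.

I_D ≈ 0.98 mA, V_DS ≈ 6.4 V

V_G = V_DD·R_2/(R_1+R_2) = 13×22/78 = 3.67 V. With the source grounded, V_GS = V_G = 3.67 V.
Assume saturation: I_D = (k_n/2)(V_GS − V_t)² = (0.38/2)×(3.67 − 1.4)² = 0.19×2.27² = 0.976 mA.
V_DS = V_DD − I_D·R_D = 13 − 0.976×6.8 = 6.36 V.
Saturation requires V_DS ≥ V_GS − V_t = 2.27 V; 6.36 ≥ 2.27 ✓.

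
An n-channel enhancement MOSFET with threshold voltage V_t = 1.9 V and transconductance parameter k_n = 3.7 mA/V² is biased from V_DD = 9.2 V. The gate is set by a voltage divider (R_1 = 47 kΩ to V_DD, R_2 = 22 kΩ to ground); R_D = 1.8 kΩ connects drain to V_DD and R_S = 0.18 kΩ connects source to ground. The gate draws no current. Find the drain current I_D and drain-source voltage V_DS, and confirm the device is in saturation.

V_G = V_DD·R_2/(R_1+R_2) = 9.2×22/69 = 2.93 V.
Assume saturation: I_D = (k_n/2)(V_GS − V_t)² with V_GS = V_G − I_D·R_S = 2.93 − 0.18·I_D.
Substituting gives 0.0599·I_D² − 1.69·I_D + 1.98 = 0, with roots I_D = 1.22 or 26.9 mA.
The root I_D = 26.9 mA gives V_GS = -1.92 V ≤ V_t, so take I_D = 1.22 mA.
Then V_GS = 2.71 V and V_DS = V_DD − I_D(R_D+R_S) = 9.2 − 1.22×1.98 = 6.78 V.
Saturation requires V_DS ≥ V_GS − V_t = 0.813 V; 6.78 ≥ 0.813 ✓.

I_D ≈ 1.2 mA, V_DS ≈ 6.8 V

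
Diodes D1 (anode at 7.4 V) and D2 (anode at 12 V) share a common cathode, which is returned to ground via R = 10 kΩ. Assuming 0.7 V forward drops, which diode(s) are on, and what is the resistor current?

Assume both conduct. Then node N would need to be at both 7.4−0.7 = 6.7 V and 12−0.7 = 11.3 V, which is impossible.
Assume only D2 conducts: V_N = 12 − 0.7 = 11.3 V, so I_R = 11.3/10 = 1.13 mA.
Check D1: its anode-to-cathode voltage is 7.4 − 11.3 = -3.9 V < 0.7 V, so it is off. The assumption is consistent.

Only D2 conducts; I_R ≈ 1.1 mA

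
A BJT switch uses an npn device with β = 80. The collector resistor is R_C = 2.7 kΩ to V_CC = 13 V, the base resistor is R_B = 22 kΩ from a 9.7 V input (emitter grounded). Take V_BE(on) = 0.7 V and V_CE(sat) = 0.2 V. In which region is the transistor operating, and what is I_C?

saturation; I_C ≈ 4.7 mA

Assume active: I_B = (9.7 − 0.7)/22 = 0.409 mA, giving I_C = β·I_B = 32.7 mA.
But then V_CE = 13 − 32.7×2.7 = -75.4 V < V_CE(sat) = 0.2 V — impossible in the active region.
So the transistor is saturated. With V_CE = 0.2 V, I_C = (V_CC − 0.2)/R_C = 12.8/2.7 = 4.74 mA.
Check: β·I_B = 32.7 mA > I_C = 4.74 mA, confirming saturation.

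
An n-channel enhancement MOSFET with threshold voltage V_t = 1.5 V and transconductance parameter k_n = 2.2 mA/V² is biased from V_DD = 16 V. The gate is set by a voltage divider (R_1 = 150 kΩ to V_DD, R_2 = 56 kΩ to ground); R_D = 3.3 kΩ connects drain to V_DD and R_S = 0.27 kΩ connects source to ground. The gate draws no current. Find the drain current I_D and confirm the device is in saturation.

I_D ≈ 3.7 mA

V_G = V_DD·R_2/(R_1+R_2) = 16×56/206 = 4.35 V.
Assume saturation: I_D = (k_n/2)(V_GS − V_t)² with V_GS = V_G − I_D·R_S = 4.35 − 0.27·I_D.
Substituting gives 0.0802·I_D² − 2.69·I_D + 8.93 = 0, with roots I_D = 3.73 or 29.8 mA.
The root I_D = 29.8 mA gives V_GS = -3.71 V ≤ V_t, so take I_D = 3.73 mA.
Then V_GS = 3.34 V and V_DS = V_DD − I_D(R_D+R_S) = 16 − 3.73×3.57 = 2.68 V.
Saturation requires V_DS ≥ V_GS − V_t = 1.84 V; 2.68 ≥ 1.84 ✓.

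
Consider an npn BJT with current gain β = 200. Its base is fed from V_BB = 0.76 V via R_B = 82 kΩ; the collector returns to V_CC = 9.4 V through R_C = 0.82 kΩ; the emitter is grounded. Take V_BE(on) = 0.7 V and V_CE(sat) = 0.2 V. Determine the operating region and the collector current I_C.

active; I_C ≈ 0.15 mA

Assume active. Base-emitter loop: I_B = (V_BB − V_BE)/R_B = (0.76 − 0.7)/82 = 0.000732 mA.
I_C = β·I_B = 200×0.000732 = 0.146 mA.
V_CE = V_CC − I_C·R_C = 9.4 − 0.146×0.82 = 9.28 V > V_CE(sat), so the active-region assumption holds.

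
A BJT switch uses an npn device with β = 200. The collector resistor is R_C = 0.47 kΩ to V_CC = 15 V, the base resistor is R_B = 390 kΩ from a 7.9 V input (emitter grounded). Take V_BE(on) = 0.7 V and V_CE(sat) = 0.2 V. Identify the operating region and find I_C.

active; I_C ≈ 3.7 mA

Assume active. Base-emitter loop: I_B = (V_BB − V_BE)/R_B = (7.9 − 0.7)/390 = 0.0185 mA.
I_C = β·I_B = 200×0.0185 = 3.69 mA.
V_CE = V_CC − I_C·R_C = 15 − 3.69×0.47 = 13.3 V > V_CE(sat), so the active-region assumption holds.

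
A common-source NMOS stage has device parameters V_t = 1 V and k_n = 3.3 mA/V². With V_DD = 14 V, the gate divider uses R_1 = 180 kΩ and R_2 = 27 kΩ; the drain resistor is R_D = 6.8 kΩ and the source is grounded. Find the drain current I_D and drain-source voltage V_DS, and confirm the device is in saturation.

V_G = V_DD·R_2/(R_1+R_2) = 14×27/207 = 1.83 V. With the source grounded, V_GS = V_G = 1.83 V.
Assume saturation: I_D = (k_n/2)(V_GS − V_t)² = (3.3/2)×(1.83 − 1)² = 1.65×0.826² = 1.13 mA.
V_DS = V_DD − I_D·R_D = 14 − 1.13×6.8 = 6.34 V.
Saturation requires V_DS ≥ V_GS − V_t = 0.826 V; 6.34 ≥ 0.826 ✓.

I_D ≈ 1.1 mA, V_DS ≈ 6.3 V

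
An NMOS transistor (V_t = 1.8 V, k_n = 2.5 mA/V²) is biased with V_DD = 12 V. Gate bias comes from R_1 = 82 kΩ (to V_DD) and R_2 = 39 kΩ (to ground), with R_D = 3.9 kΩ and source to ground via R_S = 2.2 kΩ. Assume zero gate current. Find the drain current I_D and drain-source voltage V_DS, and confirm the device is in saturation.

I_D ≈ 0.62 mA, V_DS ≈ 8.2 V

V_G = V_DD·R_2/(R_1+R_2) = 12×39/121 = 3.87 V.
Assume saturation: I_D = (k_n/2)(V_GS − V_t)² with V_GS = V_G − I_D·R_S = 3.87 − 2.2·I_D.
Substituting gives 6.05·I_D² − 12.4·I_D + 5.34 = 0, with roots I_D = 0.62 or 1.43 mA.
The root I_D = 1.43 mA gives V_GS = 0.732 V ≤ V_t, so take I_D = 0.62 mA.
Then V_GS = 2.5 V and V_DS = V_DD − I_D(R_D+R_S) = 12 − 0.62×6.1 = 8.22 V.
Saturation requires V_DS ≥ V_GS − V_t = 0.704 V; 8.22 ≥ 0.704 ✓.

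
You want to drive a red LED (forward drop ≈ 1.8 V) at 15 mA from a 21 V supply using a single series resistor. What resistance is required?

The resistor drops V_S − V_D = 21 − 1.8 = 19.2 V at 15 mA.
R = 19.2 V / 15 mA = 1.28 kΩ.

R ≈ 1.3 kΩ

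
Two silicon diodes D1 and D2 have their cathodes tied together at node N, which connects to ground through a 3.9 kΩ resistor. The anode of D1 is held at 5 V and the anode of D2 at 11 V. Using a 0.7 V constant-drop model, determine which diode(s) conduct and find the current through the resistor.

Assume both conduct. Then node N would need to be at both 5−0.7 = 4.3 V and 11−0.7 = 10.3 V, which is impossible.
Assume only D2 conducts: V_N = 11 − 0.7 = 10.3 V, so I_R = 10.3/3.9 = 2.64 mA.
Check D1: its anode-to-cathode voltage is 5 − 10.3 = -5.3 V < 0.7 V, so it is off. The assumption is consistent.

Only D2 conducts; I_R ≈ 2.6 mA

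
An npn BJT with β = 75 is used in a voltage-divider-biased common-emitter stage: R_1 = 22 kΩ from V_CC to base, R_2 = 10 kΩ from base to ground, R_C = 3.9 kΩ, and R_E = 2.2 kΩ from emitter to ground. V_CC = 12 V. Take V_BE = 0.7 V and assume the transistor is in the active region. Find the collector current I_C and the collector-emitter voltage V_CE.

Thevenize the base divider: V_Th = V_CC·R_2/(R_1+R_2) = 12×10/32 = 3.75 V, R_Th = R_1‖R_2 = 6.88 kΩ.
Base-emitter loop: V_Th = I_B·R_Th + V_BE + (β+1)I_B·R_E, so I_B = (3.75 − 0.7) / (6.88 + 76×2.2) = 0.0175 mA.
I_C = β·I_B = 75×0.0175 = 1.31 mA, and I_E = (β+1)I_B = 1.33 mA.
V_CE = V_CC − I_C·R_C − I_E·R_E = 12 − 1.31×3.9 − 1.33×2.2 = 3.95 V.
V_CE = 3.95 V > 0.2 V confirms active-region operation.

I_C ≈ 1.3 mA, V_CE ≈ 3.9 V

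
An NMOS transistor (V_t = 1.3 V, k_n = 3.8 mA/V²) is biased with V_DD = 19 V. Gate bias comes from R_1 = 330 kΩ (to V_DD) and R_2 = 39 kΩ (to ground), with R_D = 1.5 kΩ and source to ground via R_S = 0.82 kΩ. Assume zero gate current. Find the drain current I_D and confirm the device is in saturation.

V_G = V_DD·R_2/(R_1+R_2) = 19×39/369 = 2.01 V.
Assume saturation: I_D = (k_n/2)(V_GS − V_t)² with V_GS = V_G − I_D·R_S = 2.01 − 0.82·I_D.
Substituting gives 1.28·I_D² − 3.21·I_D + 0.953 = 0, with roots I_D = 0.344 or 2.17 mA.
The root I_D = 2.17 mA gives V_GS = 0.232 V ≤ V_t, so take I_D = 0.344 mA.
Then V_GS = 1.73 V and V_DS = V_DD − I_D(R_D+R_S) = 19 − 0.344×2.32 = 18.2 V.
Saturation requires V_DS ≥ V_GS − V_t = 0.426 V; 18.2 ≥ 0.426 ✓.

I_D ≈ 0.34 mA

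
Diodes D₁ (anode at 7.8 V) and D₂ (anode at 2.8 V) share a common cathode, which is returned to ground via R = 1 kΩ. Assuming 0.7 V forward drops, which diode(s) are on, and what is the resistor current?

Only D₁ conducts; I_R ≈ 7.1 mA

Assume both conduct. Then node N would need to be at both 7.8−0.7 = 7.1 V and 2.8−0.7 = 2.1 V, which is impossible.
Assume only D₁ conducts: V_N = 7.8 − 0.7 = 7.1 V, so I_R = 7.1/1 = 7.1 mA.
Check D₂: its anode-to-cathode voltage is 2.8 − 7.1 = -4.3 V < 0.7 V, so it is off. The assumption is consistent.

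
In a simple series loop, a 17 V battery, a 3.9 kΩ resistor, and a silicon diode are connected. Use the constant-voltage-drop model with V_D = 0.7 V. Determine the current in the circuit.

I ≈ 4.2 mA

KVL around the loop: 17 = V_D + I·R = 0.7 + I × 3.9 kΩ.
So I = (17 − 0.7) / 3.9 kΩ = 16.3 / 3.9 = 4.18 mA.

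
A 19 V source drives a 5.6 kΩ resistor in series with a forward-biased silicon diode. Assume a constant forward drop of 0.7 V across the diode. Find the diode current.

I ≈ 3.3 mA

KVL around the loop: 19 = V_D + I·R = 0.7 + I × 5.6 kΩ.
So I = (19 − 0.7) / 5.6 kΩ = 18.3 / 5.6 = 3.27 mA.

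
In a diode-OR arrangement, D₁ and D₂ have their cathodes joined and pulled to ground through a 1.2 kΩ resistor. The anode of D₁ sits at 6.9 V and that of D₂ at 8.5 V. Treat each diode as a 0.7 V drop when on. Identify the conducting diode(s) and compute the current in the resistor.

Only D₂ conducts; I_R ≈ 6.5 mA

Assume both conduct. Then node N would need to be at both 6.9−0.7 = 6.2 V and 8.5−0.7 = 7.8 V, which is impossible.
Assume only D₂ conducts: V_N = 8.5 − 0.7 = 7.8 V, so I_R = 7.8/1.2 = 6.5 mA.
Check D₁: its anode-to-cathode voltage is 6.9 − 7.8 = -0.9 V < 0.7 V, so it is off. The assumption is consistent.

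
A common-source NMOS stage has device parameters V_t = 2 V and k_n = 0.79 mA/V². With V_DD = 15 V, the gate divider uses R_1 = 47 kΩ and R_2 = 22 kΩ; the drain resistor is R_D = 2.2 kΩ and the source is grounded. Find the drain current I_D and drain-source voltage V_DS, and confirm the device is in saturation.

I_D ≈ 3.1 mA, V_DS ≈ 8.3 V

V_G = V_DD·R_2/(R_1+R_2) = 15×22/69 = 4.78 V. With the source grounded, V_GS = V_G = 4.78 V.
Assume saturation: I_D = (k_n/2)(V_GS − V_t)² = (0.79/2)×(4.78 − 2)² = 0.395×2.78² = 3.06 mA.
V_DS = V_DD − I_D·R_D = 15 − 3.06×2.2 = 8.27 V.
Saturation requires V_DS ≥ V_GS − V_t = 2.78 V; 8.27 ≥ 2.78 ✓.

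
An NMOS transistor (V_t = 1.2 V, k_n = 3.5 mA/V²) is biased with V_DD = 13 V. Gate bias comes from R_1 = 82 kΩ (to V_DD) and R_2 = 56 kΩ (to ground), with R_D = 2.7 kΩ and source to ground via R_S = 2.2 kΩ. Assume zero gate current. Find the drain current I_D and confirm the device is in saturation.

V_G = V_DD·R_2/(R_1+R_2) = 13×56/138 = 5.28 V.
Assume saturation: I_D = (k_n/2)(V_GS − V_t)² with V_GS = V_G − I_D·R_S = 5.28 − 2.2·I_D.
Substituting gives 8.47·I_D² − 32.4·I_D + 29.1 = 0, with roots I_D = 1.44 or 2.38 mA.
The root I_D = 2.38 mA gives V_GS = 0.0331 V ≤ V_t, so take I_D = 1.44 mA.
Then V_GS = 2.11 V and V_DS = V_DD − I_D(R_D+R_S) = 13 − 1.44×4.9 = 5.94 V.
Saturation requires V_DS ≥ V_GS − V_t = 0.907 V; 5.94 ≥ 0.907 ✓.

I_D ≈ 1.4 mA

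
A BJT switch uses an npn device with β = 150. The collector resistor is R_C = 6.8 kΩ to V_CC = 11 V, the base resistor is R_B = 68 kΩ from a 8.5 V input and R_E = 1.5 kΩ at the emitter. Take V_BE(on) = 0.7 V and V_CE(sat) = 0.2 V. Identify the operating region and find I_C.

saturation; I_C ≈ 1.3 mA

Assume active: I_B = (8.5 − 0.7)/(68 + 151×1.5) = 0.0265 mA, I_C = β·I_B = 3.97 mA.
Then V_CE = 11 − 3.97×6.8 − 4×1.5 = -22 V < 0.2 V — the active assumption fails.
Re-solve with V_CE = 0.2 V. KCL at the emitter: V_E/R_E = (V_BB−0.7−V_E)/R_B + (V_CC−0.2−V_E)/R_C, giving V_E = 2.06 V.
I_C = (V_CC − 0.2 − V_E)/R_C = (10.8 − 2.06)/6.8 = 1.29 mA.
Check: I_B = (7.8 − 2.06)/68 = 0.0845 mA, and β·I_B = 12.7 mA > I_C, confirming saturation.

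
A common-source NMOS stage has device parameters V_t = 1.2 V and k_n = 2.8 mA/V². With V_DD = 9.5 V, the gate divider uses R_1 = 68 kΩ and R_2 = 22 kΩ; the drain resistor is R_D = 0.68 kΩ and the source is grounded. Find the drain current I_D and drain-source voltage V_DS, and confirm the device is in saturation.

V_G = V_DD·R_2/(R_1+R_2) = 9.5×22/90 = 2.32 V. With the source grounded, V_GS = V_G = 2.32 V.
Assume saturation: I_D = (k_n/2)(V_GS − V_t)² = (2.8/2)×(2.32 − 1.2)² = 1.4×1.12² = 1.76 mA.
V_DS = V_DD − I_D·R_D = 9.5 − 1.76×0.68 = 8.3 V.
Saturation requires V_DS ≥ V_GS − V_t = 1.12 V; 8.3 ≥ 1.12 ✓.

I_D ≈ 1.8 mA, V_DS ≈ 8.3 V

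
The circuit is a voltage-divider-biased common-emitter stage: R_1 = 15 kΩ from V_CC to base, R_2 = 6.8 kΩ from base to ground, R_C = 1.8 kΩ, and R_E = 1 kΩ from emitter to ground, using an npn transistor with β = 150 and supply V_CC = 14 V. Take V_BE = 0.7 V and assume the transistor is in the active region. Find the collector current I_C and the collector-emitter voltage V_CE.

I_C ≈ 3.5 mA, V_CE ≈ 4.1 V

Thevenize the base divider: V_Th = V_CC·R_2/(R_1+R_2) = 14×6.8/21.8 = 4.37 V, R_Th = R_1‖R_2 = 4.68 kΩ.
Base-emitter loop: V_Th = I_B·R_Th + V_BE + (β+1)I_B·R_E, so I_B = (4.37 − 0.7) / (4.68 + 151×1) = 0.0236 mA.
I_C = β·I_B = 150×0.0236 = 3.53 mA, and I_E = (β+1)I_B = 3.56 mA.
V_CE = V_CC − I_C·R_C − I_E·R_E = 14 − 3.53×1.8 − 3.56×1 = 4.08 V.
V_CE = 4.08 V > 0.2 V confirms active-region operation.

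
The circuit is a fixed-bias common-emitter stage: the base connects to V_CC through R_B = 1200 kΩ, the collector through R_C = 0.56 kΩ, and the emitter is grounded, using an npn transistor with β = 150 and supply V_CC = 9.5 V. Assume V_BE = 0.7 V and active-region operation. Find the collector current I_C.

Base loop: V_CC = I_B·R_B + V_BE, so I_B = (9.5 − 0.7)/1200 kΩ = 0.00733 mA.
In the active region I_C = β·I_B = 150 × 0.00733 = 1.1 mA.
Collector loop: V_CE = V_CC − I_C·R_C = 9.5 − 1.1×0.56 = 8.88 V.
Since V_CE = 8.88 V > V_CE(sat) ≈ 0.2 V, the transistor is in the active region as assumed.

I_C ≈ 1.1 mA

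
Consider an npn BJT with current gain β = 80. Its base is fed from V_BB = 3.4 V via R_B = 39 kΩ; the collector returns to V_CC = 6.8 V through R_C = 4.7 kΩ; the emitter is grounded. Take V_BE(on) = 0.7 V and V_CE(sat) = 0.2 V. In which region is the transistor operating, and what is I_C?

saturation; I_C ≈ 1.4 mA

Assume active: I_B = (3.4 − 0.7)/39 = 0.0692 mA, giving I_C = β·I_B = 5.54 mA.
But then V_CE = 6.8 − 5.54×4.7 = -19.2 V < V_CE(sat) = 0.2 V — impossible in the active region.
So the transistor is saturated. With V_CE = 0.2 V, I_C = (V_CC − 0.2)/R_C = 6.6/4.7 = 1.4 mA.
Check: β·I_B = 5.54 mA > I_C = 1.4 mA, confirming saturation.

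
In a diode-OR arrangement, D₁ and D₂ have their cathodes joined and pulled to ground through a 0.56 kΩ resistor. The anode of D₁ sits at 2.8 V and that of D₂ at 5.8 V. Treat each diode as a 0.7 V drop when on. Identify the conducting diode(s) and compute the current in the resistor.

Only D₂ conducts; I_R ≈ 9.1 mA

Assume both conduct. Then node N would need to be at both 2.8−0.7 = 2.1 V and 5.8−0.7 = 5.1 V, which is impossible.
Assume only D₂ conducts: V_N = 5.8 − 0.7 = 5.1 V, so I_R = 5.1/0.56 = 9.11 mA.
Check D₁: its anode-to-cathode voltage is 2.8 − 5.1 = -2.3 V < 0.7 V, so it is off. The assumption is consistent.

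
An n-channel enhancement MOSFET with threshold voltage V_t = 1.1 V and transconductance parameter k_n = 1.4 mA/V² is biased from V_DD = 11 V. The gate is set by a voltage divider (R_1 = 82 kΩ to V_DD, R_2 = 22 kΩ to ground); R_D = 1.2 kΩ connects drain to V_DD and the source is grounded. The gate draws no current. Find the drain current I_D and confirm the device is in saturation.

I_D ≈ 1.1 mA

V_G = V_DD·R_2/(R_1+R_2) = 11×22/104 = 2.33 V. With the source grounded, V_GS = V_G = 2.33 V.
Assume saturation: I_D = (k_n/2)(V_GS − V_t)² = (1.4/2)×(2.33 − 1.1)² = 0.7×1.23² = 1.05 mA.
V_DS = V_DD − I_D·R_D = 11 − 1.05×1.2 = 9.74 V.
Saturation requires V_DS ≥ V_GS − V_t = 1.23 V; 9.74 ≥ 1.23 ✓.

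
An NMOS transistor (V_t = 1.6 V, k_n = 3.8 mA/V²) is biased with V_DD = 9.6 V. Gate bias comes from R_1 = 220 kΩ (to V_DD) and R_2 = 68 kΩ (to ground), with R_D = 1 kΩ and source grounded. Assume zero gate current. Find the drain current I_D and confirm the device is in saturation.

V_G = V_DD·R_2/(R_1+R_2) = 9.6×68/288 = 2.27 V. With the source grounded, V_GS = V_G = 2.27 V.
Assume saturation: I_D = (k_n/2)(V_GS − V_t)² = (3.8/2)×(2.27 − 1.6)² = 1.9×0.667² = 0.844 mA.
V_DS = V_DD − I_D·R_D = 9.6 − 0.844×1 = 8.76 V.
Saturation requires V_DS ≥ V_GS − V_t = 0.667 V; 8.76 ≥ 0.667 ✓.

I_D ≈ 0.84 mA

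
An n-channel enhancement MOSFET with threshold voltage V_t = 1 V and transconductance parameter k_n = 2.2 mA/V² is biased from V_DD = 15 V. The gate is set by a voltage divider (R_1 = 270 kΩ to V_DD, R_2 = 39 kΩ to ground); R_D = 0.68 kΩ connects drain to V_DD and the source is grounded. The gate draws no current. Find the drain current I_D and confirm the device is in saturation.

V_G = V_DD·R_2/(R_1+R_2) = 15×39/309 = 1.89 V. With the source grounded, V_GS = V_G = 1.89 V.
Assume saturation: I_D = (k_n/2)(V_GS − V_t)² = (2.2/2)×(1.89 − 1)² = 1.1×0.893² = 0.878 mA.
V_DS = V_DD − I_D·R_D = 15 − 0.878×0.68 = 14.4 V.
Saturation requires V_DS ≥ V_GS − V_t = 0.893 V; 14.4 ≥ 0.893 ✓.

I_D ≈ 0.88 mA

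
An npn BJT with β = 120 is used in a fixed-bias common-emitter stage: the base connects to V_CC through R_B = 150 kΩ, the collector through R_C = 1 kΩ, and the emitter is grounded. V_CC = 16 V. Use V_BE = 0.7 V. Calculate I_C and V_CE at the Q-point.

Base loop: V_CC = I_B·R_B + V_BE, so I_B = (16 − 0.7)/150 kΩ = 0.102 mA.
In the active region I_C = β·I_B = 120 × 0.102 = 12.2 mA.
Collector loop: V_CE = V_CC − I_C·R_C = 16 − 12.2×1 = 3.76 V.
Since V_CE = 3.76 V > V_CE(sat) ≈ 0.2 V, the transistor is in the active region as assumed.

I_C ≈ 12 mA, V_CE ≈ 3.8 V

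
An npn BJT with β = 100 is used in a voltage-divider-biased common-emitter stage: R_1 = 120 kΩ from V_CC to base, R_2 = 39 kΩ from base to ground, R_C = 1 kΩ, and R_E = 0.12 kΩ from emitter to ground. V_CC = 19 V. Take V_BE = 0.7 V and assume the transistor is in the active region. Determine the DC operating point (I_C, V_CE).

I_C ≈ 9.5 mA, V_CE ≈ 8.3 V

Thevenize the base divider: V_Th = V_CC·R_2/(R_1+R_2) = 19×39/159 = 4.66 V, R_Th = R_1‖R_2 = 29.4 kΩ.
Base-emitter loop: V_Th = I_B·R_Th + V_BE + (β+1)I_B·R_E, so I_B = (4.66 − 0.7) / (29.4 + 101×0.12) = 0.0953 mA.
I_C = β·I_B = 100×0.0953 = 9.53 mA, and I_E = (β+1)I_B = 9.63 mA.
V_CE = V_CC − I_C·R_C − I_E·R_E = 19 − 9.53×1 − 9.63×0.12 = 8.31 V.
V_CE = 8.31 V > 0.2 V confirms active-region operation.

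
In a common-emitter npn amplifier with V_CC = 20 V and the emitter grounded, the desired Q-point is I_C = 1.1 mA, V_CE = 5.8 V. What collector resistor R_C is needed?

Collector loop: V_CC = I_C·R_C + V_CE.
R_C = (V_CC − V_CE)/I_C = (20 − 5.8)/1.1 = 12.9 kΩ.

R_C ≈ 13 kΩ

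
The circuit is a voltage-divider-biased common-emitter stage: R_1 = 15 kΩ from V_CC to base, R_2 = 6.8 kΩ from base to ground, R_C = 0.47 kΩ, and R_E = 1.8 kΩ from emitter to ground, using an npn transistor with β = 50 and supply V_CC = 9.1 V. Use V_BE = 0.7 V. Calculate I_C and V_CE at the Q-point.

Thevenize the base divider: V_Th = V_CC·R_2/(R_1+R_2) = 9.1×6.8/21.8 = 2.84 V, R_Th = R_1‖R_2 = 4.68 kΩ.
Base-emitter loop: V_Th = I_B·R_Th + V_BE + (β+1)I_B·R_E, so I_B = (2.84 − 0.7) / (4.68 + 51×1.8) = 0.0222 mA.
I_C = β·I_B = 50×0.0222 = 1.11 mA, and I_E = (β+1)I_B = 1.13 mA.
V_CE = V_CC − I_C·R_C − I_E·R_E = 9.1 − 1.11×0.47 − 1.13×1.8 = 6.54 V.
V_CE = 6.54 V > 0.2 V confirms active-region operation.

I_C ≈ 1.1 mA, V_CE ≈ 6.5 V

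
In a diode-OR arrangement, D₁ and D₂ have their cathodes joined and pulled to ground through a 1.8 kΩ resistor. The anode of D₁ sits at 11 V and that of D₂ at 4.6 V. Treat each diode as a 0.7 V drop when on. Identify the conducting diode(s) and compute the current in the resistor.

Only D₁ conducts; I_R ≈ 5.7 mA

Assume both conduct. Then node N would need to be at both 11−0.7 = 10.3 V and 4.6−0.7 = 3.9 V, which is impossible.
Assume only D₁ conducts: V_N = 11 − 0.7 = 10.3 V, so I_R = 10.3/1.8 = 5.72 mA.
Check D₂: its anode-to-cathode voltage is 4.6 − 10.3 = -5.7 V < 0.7 V, so it is off. The assumption is consistent.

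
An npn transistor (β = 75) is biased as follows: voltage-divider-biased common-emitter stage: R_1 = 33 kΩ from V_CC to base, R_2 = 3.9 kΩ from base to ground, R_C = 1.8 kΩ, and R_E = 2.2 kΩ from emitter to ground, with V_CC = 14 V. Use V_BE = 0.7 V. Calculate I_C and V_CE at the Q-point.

Thevenize the base divider: V_Th = V_CC·R_2/(R_1+R_2) = 14×3.9/36.9 = 1.48 V, R_Th = R_1‖R_2 = 3.49 kΩ.
Base-emitter loop: V_Th = I_B·R_Th + V_BE + (β+1)I_B·R_E, so I_B = (1.48 − 0.7) / (3.49 + 76×2.2) = 0.00457 mA.
I_C = β·I_B = 75×0.00457 = 0.343 mA, and I_E = (β+1)I_B = 0.347 mA.
V_CE = V_CC − I_C·R_C − I_E·R_E = 14 − 0.343×1.8 − 0.347×2.2 = 12.6 V.
V_CE = 12.6 V > 0.2 V confirms active-region operation.

I_C ≈ 0.34 mA, V_CE ≈ 13 V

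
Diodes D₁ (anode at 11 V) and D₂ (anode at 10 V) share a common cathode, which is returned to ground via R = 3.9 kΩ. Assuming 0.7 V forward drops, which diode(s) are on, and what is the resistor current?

Only D₁ conducts; I_R ≈ 2.6 mA

Assume both conduct. Then node N would need to be at both 11−0.7 = 10.3 V and 10−0.7 = 9.3 V, which is impossible.
Assume only D₁ conducts: V_N = 11 − 0.7 = 10.3 V, so I_R = 10.3/3.9 = 2.64 mA.
Check D₂: its anode-to-cathode voltage is 10 − 10.3 = -0.3 V < 0.7 V, so it is off. The assumption is consistent.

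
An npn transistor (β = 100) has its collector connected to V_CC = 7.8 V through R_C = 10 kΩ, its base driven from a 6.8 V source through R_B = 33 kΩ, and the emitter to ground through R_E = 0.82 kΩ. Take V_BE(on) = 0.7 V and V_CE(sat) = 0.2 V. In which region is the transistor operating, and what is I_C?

saturation; I_C ≈ 0.69 mA

Assume active: I_B = (6.8 − 0.7)/(33 + 101×0.82) = 0.0527 mA, I_C = β·I_B = 5.27 mA.
Then V_CE = 7.8 − 5.27×10 − 5.32×0.82 = -49.2 V < 0.2 V — the active assumption fails.
Re-solve with V_CE = 0.2 V. KCL at the emitter: V_E/R_E = (V_BB−0.7−V_E)/R_B + (V_CC−0.2−V_E)/R_C, giving V_E = 0.7 V.
I_C = (V_CC − 0.2 − V_E)/R_C = (7.6 − 0.7)/10 = 0.69 mA.
Check: I_B = (6.1 − 0.7)/33 = 0.164 mA, and β·I_B = 16.4 mA > I_C, confirming saturation.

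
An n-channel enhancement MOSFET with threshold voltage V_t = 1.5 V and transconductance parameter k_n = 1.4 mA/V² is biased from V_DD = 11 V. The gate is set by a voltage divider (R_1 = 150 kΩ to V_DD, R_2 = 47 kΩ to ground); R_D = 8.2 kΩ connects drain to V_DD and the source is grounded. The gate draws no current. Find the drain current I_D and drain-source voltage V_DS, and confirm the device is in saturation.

I_D ≈ 0.88 mA, V_DS ≈ 3.7 V

V_G = V_DD·R_2/(R_1+R_2) = 11×47/197 = 2.62 V. With the source grounded, V_GS = V_G = 2.62 V.
Assume saturation: I_D = (k_n/2)(V_GS − V_t)² = (1.4/2)×(2.62 − 1.5)² = 0.7×1.12² = 0.885 mA.
V_DS = V_DD − I_D·R_D = 11 − 0.885×8.2 = 3.74 V.
Saturation requires V_DS ≥ V_GS − V_t = 1.12 V; 3.74 ≥ 1.12 ✓.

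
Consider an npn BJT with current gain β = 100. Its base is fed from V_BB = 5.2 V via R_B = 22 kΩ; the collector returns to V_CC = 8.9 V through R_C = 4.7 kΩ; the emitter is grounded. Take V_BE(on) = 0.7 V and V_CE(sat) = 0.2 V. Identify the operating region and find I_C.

Assume active: I_B = (5.2 − 0.7)/22 = 0.205 mA, giving I_C = β·I_B = 20.5 mA.
But then V_CE = 8.9 − 20.5×4.7 = -87.2 V < V_CE(sat) = 0.2 V — impossible in the active region.
So the transistor is saturated. With V_CE = 0.2 V, I_C = (V_CC − 0.2)/R_C = 8.7/4.7 = 1.85 mA.
Check: β·I_B = 20.5 mA > I_C = 1.85 mA, confirming saturation.

saturation; I_C ≈ 1.9 mA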